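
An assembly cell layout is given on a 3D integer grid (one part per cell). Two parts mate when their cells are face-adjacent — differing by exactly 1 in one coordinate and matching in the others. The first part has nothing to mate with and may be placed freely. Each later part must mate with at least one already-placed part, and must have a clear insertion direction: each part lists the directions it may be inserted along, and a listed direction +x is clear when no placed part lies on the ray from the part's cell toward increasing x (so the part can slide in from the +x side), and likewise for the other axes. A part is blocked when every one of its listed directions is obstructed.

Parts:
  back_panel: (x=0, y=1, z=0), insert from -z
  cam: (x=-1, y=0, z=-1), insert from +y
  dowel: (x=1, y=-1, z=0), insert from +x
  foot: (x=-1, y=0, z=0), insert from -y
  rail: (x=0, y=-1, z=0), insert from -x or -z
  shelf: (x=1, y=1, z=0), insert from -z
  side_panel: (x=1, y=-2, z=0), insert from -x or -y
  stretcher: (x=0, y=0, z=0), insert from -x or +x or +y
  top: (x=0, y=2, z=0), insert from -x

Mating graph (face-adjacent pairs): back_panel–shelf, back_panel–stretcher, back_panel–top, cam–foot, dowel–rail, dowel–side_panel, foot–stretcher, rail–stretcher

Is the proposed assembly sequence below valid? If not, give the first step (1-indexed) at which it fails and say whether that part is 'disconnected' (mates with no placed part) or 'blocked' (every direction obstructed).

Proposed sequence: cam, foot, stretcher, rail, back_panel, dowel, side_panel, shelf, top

1. cam@(-1, 0, -1) [+y clear] — {cam}
2. foot@(-1, 0, 0) [-y clear] — {cam, foot}
3. stretcher@(0, 0, 0) [+x clear] — {cam, foot, stretcher}
4. rail@(0, -1, 0) [-x clear] — {cam, foot, rail, stretcher}
5. back_panel@(0, 1, 0) [-z clear] — {back_panel, cam, foot, rail, stretcher}
6. dowel@(1, -1, 0) [+x clear] — {back_panel, cam, dowel, foot, rail, stretcher}
7. side_panel@(1, -2, 0) [-x clear] — {back_panel, cam, dowel, foot, rail, side_panel, stretcher}
8. shelf@(1, 1, 0) [-z clear] — {back_panel, cam, dowel, foot, rail, shelf, side_panel, stretcher}
9. top@(0, 2, 0) [-x clear] — {back_panel, cam, dowel, foot, rail, shelf, side_panel, stretcher, top}

Valid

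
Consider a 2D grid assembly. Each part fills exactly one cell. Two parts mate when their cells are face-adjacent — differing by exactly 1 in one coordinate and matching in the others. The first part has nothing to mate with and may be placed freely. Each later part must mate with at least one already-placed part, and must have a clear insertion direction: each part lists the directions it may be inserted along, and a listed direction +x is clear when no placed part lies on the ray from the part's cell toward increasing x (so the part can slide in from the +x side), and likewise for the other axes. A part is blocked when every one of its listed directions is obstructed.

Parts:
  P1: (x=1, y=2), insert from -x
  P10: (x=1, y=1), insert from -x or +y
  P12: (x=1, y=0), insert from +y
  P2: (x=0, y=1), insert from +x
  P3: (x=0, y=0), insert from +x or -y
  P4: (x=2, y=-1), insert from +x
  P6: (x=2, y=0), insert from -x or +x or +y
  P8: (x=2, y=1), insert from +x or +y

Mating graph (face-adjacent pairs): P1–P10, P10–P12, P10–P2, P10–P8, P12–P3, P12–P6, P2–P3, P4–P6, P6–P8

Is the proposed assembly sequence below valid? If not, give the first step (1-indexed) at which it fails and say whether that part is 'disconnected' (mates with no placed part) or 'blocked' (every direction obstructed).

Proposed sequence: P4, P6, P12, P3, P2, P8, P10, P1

1. P4@(2, -1) [+x clear] — {P4}
2. P6@(2, 0) [-x clear] — {P4, P6}
3. P12@(1, 0) [+y clear] — {P12, P4, P6}
4. P3@(0, 0) [-y clear] — {P12, P3, P4, P6}
5. P2@(0, 1) [+x clear] — {P12, P2, P3, P4, P6}
6. P8@(2, 1) [+x clear] — {P12, P2, P3, P4, P6, P8}
7. P10@(1, 1) [+y clear] — {P10, P12, P2, P3, P4, P6, P8}
8. P1@(1, 2) [-x clear] — {P1, P10, P12, P2, P3, P4, P6, P8}

Valid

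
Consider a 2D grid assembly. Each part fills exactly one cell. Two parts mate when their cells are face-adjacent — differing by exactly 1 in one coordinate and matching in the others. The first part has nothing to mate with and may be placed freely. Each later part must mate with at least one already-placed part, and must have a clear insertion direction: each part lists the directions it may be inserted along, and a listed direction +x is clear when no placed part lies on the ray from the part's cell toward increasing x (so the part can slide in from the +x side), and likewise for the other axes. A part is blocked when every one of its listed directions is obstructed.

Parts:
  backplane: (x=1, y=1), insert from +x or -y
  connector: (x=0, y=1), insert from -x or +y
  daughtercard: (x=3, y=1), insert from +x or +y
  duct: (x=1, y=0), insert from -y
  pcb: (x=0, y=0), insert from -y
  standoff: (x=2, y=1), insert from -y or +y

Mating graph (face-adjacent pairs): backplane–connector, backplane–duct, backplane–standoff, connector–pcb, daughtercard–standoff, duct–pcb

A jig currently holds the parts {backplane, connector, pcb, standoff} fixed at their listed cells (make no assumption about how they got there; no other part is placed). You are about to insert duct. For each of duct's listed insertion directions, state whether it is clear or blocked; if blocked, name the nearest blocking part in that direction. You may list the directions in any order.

-y: clear

-y: ray from duct(1, 0) has no placed part ⇒ clear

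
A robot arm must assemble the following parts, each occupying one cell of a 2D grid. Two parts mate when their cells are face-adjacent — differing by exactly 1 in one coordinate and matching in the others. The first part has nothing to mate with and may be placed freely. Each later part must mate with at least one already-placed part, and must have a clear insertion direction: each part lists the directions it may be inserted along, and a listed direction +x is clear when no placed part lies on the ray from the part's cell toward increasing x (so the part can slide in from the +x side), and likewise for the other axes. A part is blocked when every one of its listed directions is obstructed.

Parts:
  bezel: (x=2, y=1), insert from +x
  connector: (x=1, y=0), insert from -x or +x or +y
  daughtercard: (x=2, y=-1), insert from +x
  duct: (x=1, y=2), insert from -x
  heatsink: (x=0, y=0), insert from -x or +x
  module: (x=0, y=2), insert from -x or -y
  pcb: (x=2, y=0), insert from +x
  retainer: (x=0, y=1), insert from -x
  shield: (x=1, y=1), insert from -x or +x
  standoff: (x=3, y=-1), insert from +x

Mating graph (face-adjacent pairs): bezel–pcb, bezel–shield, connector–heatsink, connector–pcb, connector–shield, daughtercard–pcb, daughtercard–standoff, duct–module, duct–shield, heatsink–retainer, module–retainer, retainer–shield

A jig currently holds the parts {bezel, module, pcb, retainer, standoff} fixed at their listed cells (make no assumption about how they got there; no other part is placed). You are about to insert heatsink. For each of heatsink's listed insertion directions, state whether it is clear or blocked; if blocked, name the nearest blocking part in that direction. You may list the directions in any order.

+x: blocked by pcb; -x: clear

-x: ray from heatsink(0, 0) has no placed part ⇒ clear
+x: nearest on ray is pcb@(2, 0) ⇒ blocked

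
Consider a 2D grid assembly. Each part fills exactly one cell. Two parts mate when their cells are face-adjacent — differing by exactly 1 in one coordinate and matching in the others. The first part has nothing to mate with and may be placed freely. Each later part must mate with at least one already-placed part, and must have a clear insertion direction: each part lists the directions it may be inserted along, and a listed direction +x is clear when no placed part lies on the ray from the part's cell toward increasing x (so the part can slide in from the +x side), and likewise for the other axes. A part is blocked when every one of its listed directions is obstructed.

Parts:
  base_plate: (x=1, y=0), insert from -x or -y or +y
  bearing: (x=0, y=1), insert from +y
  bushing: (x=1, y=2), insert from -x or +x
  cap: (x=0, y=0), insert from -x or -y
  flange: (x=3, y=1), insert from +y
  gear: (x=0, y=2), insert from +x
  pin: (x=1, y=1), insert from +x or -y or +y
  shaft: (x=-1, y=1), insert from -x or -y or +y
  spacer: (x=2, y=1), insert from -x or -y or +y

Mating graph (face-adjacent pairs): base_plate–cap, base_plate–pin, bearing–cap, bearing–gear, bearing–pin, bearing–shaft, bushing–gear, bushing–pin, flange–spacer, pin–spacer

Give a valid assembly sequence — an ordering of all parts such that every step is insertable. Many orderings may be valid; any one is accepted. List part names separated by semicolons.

bearing; shaft; pin; spacer; flange; cap; gear; bushing; base_plate

1. bearing@(0, 1) [+y clear] — {bearing}
2. shaft@(-1, 1) [-x clear] — {bearing, shaft}
3. pin@(1, 1) [+x clear] — {bearing, pin, shaft}
4. spacer@(2, 1) [-y clear] — {bearing, pin, shaft, spacer}
5. flange@(3, 1) [+y clear] — {bearing, flange, pin, shaft, spacer}
6. cap@(0, 0) [-x clear] — {bearing, cap, flange, pin, shaft, spacer}
7. gear@(0, 2) [+x clear] — {bearing, cap, flange, gear, pin, shaft, spacer}
8. bushing@(1, 2) [+x clear] — {bearing, bushing, cap, flange, gear, pin, shaft, spacer}
9. base_plate@(1, 0) [-y clear] — {base_plate, bearing, bushing, cap, flange, gear, pin, shaft, spacer}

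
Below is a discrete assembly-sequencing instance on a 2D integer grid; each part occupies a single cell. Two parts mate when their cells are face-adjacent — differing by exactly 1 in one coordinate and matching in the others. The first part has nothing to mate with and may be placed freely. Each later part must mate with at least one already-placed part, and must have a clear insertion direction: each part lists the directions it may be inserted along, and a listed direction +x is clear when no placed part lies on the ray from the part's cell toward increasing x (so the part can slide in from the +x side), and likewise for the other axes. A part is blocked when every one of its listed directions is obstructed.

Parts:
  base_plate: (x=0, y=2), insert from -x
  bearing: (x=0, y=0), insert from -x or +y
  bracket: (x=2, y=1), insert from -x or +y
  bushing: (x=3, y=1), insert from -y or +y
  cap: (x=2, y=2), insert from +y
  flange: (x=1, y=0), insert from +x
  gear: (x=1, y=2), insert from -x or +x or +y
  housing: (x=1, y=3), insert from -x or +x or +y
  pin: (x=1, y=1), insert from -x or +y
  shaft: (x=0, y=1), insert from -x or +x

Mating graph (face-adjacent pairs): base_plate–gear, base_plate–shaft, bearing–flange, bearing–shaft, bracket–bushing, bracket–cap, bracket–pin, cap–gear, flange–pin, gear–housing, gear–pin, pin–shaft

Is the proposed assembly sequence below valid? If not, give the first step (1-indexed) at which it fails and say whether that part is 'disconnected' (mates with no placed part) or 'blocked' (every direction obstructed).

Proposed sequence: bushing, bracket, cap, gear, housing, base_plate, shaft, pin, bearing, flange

Invalid at step 8 (blocked)

1. bushing@(3, 1) [-y clear] — {bushing}
2. bracket@(2, 1) [-x clear] — {bracket, bushing}
3. cap@(2, 2) [+y clear] — {bracket, bushing, cap}
4. gear@(1, 2) [-x clear] — {bracket, bushing, cap, gear}
5. housing@(1, 3) [-x clear] — {bracket, bushing, cap, gear, housing}
6. base_plate@(0, 2) [-x clear] — {base_plate, bracket, bushing, cap, gear, housing}
7. shaft@(0, 1) [-x clear] — {base_plate, bracket, bushing, cap, gear, housing, shaft}
8. pin@(1, 1) — -x/+y all obstructed ⇒ blocked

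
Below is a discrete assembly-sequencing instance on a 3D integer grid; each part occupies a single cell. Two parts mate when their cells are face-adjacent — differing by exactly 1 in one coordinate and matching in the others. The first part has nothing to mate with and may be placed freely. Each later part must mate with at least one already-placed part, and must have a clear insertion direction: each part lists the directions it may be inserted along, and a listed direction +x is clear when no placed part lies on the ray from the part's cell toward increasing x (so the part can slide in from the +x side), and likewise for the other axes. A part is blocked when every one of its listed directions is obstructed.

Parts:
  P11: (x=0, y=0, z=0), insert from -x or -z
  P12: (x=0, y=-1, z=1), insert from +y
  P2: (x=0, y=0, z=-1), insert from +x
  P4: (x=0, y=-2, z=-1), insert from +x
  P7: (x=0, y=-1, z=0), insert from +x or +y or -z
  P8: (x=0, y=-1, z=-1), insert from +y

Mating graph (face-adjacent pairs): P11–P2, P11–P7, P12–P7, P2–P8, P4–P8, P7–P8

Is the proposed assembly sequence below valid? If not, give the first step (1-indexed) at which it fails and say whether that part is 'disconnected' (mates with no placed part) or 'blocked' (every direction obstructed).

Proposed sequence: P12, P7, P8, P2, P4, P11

Valid

1. P12@(0, -1, 1) [+y clear] — {P12}
2. P7@(0, -1, 0) [+x clear] — {P12, P7}
3. P8@(0, -1, -1) [+y clear] — {P12, P7, P8}
4. P2@(0, 0, -1) [+x clear] — {P12, P2, P7, P8}
5. P4@(0, -2, -1) [+x clear] — {P12, P2, P4, P7, P8}
6. P11@(0, 0, 0) [-x clear] — {P11, P12, P2, P4, P7, P8}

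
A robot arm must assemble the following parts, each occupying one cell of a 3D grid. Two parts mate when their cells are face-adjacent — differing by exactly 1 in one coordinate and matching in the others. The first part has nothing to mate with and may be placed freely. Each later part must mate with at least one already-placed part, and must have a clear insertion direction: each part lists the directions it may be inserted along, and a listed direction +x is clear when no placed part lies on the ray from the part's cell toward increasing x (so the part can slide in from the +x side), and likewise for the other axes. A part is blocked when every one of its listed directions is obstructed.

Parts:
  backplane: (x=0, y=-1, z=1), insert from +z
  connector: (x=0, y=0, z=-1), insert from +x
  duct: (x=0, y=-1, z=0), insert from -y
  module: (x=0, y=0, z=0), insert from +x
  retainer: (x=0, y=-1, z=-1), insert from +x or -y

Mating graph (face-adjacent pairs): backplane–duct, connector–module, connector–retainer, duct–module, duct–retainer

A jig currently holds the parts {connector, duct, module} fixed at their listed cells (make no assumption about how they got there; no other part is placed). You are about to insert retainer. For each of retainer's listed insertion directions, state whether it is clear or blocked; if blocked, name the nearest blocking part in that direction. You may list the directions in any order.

+x: clear; -y: clear

+x: ray from retainer(0, -1, -1) has no placed part ⇒ clear
-y: ray from retainer(0, -1, -1) has no placed part ⇒ clear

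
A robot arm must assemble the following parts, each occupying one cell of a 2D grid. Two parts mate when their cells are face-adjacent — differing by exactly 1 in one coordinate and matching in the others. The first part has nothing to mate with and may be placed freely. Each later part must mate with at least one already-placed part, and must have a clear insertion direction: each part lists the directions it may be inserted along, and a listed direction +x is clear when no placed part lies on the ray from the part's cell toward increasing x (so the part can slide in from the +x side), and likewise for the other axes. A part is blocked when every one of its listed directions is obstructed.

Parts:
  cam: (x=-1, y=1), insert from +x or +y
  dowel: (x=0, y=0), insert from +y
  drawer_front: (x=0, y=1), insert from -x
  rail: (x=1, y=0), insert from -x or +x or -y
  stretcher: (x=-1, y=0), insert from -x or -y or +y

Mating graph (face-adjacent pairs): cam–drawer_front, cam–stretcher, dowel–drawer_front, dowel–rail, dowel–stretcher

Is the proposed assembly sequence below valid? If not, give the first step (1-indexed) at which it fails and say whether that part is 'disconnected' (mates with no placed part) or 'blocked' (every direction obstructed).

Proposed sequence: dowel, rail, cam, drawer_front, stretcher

Invalid at step 3 (disconnected)

1. dowel@(0, 0) [+y clear] — {dowel}
2. rail@(1, 0) [+x clear] — {dowel, rail}
3. cam@(-1, 1) — no placed neighbour ⇒ disconnected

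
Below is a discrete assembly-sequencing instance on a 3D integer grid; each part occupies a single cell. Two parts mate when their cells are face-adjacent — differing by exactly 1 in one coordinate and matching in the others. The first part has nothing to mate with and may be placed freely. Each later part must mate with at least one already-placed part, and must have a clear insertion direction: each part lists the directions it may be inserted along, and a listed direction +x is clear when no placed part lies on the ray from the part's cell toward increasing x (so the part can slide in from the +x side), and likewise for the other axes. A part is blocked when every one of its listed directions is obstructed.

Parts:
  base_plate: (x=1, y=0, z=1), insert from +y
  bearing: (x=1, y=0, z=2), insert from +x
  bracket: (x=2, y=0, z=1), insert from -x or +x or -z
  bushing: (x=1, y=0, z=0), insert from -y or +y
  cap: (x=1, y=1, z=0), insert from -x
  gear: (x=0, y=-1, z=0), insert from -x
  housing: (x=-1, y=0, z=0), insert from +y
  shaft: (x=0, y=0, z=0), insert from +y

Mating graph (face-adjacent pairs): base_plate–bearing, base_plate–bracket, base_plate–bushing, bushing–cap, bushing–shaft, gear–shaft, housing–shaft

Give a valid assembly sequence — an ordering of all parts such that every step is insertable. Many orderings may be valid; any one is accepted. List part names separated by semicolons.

1. cap@(1, 1, 0) [-x clear] — {cap}
2. bushing@(1, 0, 0) [-y clear] — {bushing, cap}
3. shaft@(0, 0, 0) [+y clear] — {bushing, cap, shaft}
4. gear@(0, -1, 0) [-x clear] — {bushing, cap, gear, shaft}
5. base_plate@(1, 0, 1) [+y clear] — {base_plate, bushing, cap, gear, shaft}
6. bracket@(2, 0, 1) [+x clear] — {base_plate, bracket, bushing, cap, gear, shaft}
7. bearing@(1, 0, 2) [+x clear] — {base_plate, bearing, bracket, bushing, cap, gear, shaft}
8. housing@(-1, 0, 0) [+y clear] — {base_plate, bearing, bracket, bushing, cap, gear, housing, shaft}

cap; bushing; shaft; gear; base_plate; bracket; bearing; housing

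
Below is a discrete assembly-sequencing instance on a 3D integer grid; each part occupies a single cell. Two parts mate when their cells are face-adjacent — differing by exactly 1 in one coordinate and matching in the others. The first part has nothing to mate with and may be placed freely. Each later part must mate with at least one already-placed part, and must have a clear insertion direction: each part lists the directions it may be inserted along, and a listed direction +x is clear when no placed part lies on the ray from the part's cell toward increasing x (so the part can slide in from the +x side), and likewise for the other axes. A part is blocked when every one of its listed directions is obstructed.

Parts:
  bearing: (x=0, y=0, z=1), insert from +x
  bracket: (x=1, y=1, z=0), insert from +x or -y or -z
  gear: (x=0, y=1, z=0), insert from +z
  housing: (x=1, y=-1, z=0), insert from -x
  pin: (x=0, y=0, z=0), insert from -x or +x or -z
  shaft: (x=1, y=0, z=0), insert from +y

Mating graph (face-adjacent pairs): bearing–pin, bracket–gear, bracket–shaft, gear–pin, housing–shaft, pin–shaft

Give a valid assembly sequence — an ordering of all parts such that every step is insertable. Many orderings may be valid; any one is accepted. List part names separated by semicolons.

1. bearing@(0, 0, 1) [+x clear] — {bearing}
2. pin@(0, 0, 0) [-x clear] — {bearing, pin}
3. shaft@(1, 0, 0) [+y clear] — {bearing, pin, shaft}
4. housing@(1, -1, 0) [-x clear] — {bearing, housing, pin, shaft}
5. bracket@(1, 1, 0) [+x clear] — {bearing, bracket, housing, pin, shaft}
6. gear@(0, 1, 0) [+z clear] — {bearing, bracket, gear, housing, pin, shaft}

bearing; pin; shaft; housing; bracket; gear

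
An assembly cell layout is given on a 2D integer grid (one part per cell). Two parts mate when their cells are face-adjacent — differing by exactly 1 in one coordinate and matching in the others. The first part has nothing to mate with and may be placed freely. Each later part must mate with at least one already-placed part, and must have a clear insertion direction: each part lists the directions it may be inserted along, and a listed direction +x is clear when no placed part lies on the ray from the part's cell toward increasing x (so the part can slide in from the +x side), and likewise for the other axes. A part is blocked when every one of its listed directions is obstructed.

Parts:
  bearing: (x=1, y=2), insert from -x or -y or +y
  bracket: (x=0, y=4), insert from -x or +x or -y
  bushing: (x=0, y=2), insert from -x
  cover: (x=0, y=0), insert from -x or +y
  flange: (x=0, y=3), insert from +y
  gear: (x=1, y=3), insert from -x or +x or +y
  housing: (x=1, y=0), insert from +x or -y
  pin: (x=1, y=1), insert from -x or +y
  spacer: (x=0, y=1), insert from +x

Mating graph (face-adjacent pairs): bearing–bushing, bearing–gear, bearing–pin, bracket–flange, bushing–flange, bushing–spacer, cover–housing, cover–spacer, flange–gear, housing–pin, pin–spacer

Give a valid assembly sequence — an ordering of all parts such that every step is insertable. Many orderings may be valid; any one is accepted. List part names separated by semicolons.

housing; cover; spacer; bushing; pin; bearing; gear; flange; bracket

1. housing@(1, 0) [+x clear] — {housing}
2. cover@(0, 0) [-x clear] — {cover, housing}
3. spacer@(0, 1) [+x clear] — {cover, housing, spacer}
4. bushing@(0, 2) [-x clear] — {bushing, cover, housing, spacer}
5. pin@(1, 1) [+y clear] — {bushing, cover, housing, pin, spacer}
6. bearing@(1, 2) [+y clear] — {bearing, bushing, cover, housing, pin, spacer}
7. gear@(1, 3) [-x clear] — {bearing, bushing, cover, gear, housing, pin, spacer}
8. flange@(0, 3) [+y clear] — {bearing, bushing, cover, flange, gear, housing, pin, spacer}
9. bracket@(0, 4) [-x clear] — {bearing, bracket, bushing, cover, flange, gear, housing, pin, spacer}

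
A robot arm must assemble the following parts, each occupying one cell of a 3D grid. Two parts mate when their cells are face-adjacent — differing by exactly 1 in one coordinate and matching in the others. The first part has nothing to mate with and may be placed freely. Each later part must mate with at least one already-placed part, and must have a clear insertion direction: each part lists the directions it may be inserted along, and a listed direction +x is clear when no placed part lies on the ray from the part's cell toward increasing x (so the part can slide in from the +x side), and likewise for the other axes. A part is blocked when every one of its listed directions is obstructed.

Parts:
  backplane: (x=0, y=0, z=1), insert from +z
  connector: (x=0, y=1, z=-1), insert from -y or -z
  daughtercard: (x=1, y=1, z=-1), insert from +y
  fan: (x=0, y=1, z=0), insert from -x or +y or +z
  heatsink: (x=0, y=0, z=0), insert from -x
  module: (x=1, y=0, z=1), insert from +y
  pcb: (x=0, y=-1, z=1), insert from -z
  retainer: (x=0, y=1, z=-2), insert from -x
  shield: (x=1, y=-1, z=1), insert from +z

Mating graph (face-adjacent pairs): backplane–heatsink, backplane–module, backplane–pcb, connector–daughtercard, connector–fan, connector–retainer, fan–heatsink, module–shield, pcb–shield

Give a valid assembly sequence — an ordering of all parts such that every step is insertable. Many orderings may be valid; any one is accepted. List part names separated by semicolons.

connector; daughtercard; retainer; fan; heatsink; backplane; module; shield; pcb

1. connector@(0, 1, -1) [-y clear] — {connector}
2. daughtercard@(1, 1, -1) [+y clear] — {connector, daughtercard}
3. retainer@(0, 1, -2) [-x clear] — {connector, daughtercard, retainer}
4. fan@(0, 1, 0) [-x clear] — {connector, daughtercard, fan, retainer}
5. heatsink@(0, 0, 0) [-x clear] — {connector, daughtercard, fan, heatsink, retainer}
6. backplane@(0, 0, 1) [+z clear] — {backplane, connector, daughtercard, fan, heatsink, retainer}
7. module@(1, 0, 1) [+y clear] — {backplane, connector, daughtercard, fan, heatsink, module, retainer}
8. shield@(1, -1, 1) [+z clear] — {backplane, connector, daughtercard, fan, heatsink, module, retainer, shield}
9. pcb@(0, -1, 1) [-z clear] — {backplane, connector, daughtercard, fan, heatsink, module, pcb, retainer, shield}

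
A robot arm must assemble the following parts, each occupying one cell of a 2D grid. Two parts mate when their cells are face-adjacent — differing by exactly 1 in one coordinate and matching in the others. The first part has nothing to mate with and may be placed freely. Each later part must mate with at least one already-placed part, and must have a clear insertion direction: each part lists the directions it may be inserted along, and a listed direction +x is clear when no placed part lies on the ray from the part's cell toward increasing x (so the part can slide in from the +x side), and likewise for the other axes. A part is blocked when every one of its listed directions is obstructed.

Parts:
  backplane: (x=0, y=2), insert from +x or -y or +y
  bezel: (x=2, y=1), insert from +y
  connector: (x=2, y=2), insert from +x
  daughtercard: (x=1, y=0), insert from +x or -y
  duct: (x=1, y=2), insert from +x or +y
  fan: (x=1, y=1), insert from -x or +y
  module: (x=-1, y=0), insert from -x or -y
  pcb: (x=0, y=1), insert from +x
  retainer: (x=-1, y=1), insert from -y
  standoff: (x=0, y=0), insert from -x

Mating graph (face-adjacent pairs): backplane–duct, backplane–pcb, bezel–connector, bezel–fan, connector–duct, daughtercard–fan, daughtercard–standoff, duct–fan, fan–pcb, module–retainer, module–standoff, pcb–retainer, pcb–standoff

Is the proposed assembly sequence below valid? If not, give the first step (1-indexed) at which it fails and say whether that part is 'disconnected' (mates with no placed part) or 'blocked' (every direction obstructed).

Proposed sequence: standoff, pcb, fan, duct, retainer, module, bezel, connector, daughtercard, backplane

1. standoff@(0, 0) [-x clear] — {standoff}
2. pcb@(0, 1) [+x clear] — {pcb, standoff}
3. fan@(1, 1) [+y clear] — {fan, pcb, standoff}
4. duct@(1, 2) [+x clear] — {duct, fan, pcb, standoff}
5. retainer@(-1, 1) [-y clear] — {duct, fan, pcb, retainer, standoff}
6. module@(-1, 0) [-x clear] — {duct, fan, module, pcb, retainer, standoff}
7. bezel@(2, 1) [+y clear] — {bezel, duct, fan, module, pcb, retainer, standoff}
8. connector@(2, 2) [+x clear] — {bezel, connector, duct, fan, module, pcb, retainer, standoff}
9. daughtercard@(1, 0) [+x clear] — {bezel, connector, daughtercard, duct, fan, module, pcb, retainer, standoff}
10. backplane@(0, 2) [+y clear] — {backplane, bezel, connector, daughtercard, duct, fan, module, pcb, retainer, standoff}

Valid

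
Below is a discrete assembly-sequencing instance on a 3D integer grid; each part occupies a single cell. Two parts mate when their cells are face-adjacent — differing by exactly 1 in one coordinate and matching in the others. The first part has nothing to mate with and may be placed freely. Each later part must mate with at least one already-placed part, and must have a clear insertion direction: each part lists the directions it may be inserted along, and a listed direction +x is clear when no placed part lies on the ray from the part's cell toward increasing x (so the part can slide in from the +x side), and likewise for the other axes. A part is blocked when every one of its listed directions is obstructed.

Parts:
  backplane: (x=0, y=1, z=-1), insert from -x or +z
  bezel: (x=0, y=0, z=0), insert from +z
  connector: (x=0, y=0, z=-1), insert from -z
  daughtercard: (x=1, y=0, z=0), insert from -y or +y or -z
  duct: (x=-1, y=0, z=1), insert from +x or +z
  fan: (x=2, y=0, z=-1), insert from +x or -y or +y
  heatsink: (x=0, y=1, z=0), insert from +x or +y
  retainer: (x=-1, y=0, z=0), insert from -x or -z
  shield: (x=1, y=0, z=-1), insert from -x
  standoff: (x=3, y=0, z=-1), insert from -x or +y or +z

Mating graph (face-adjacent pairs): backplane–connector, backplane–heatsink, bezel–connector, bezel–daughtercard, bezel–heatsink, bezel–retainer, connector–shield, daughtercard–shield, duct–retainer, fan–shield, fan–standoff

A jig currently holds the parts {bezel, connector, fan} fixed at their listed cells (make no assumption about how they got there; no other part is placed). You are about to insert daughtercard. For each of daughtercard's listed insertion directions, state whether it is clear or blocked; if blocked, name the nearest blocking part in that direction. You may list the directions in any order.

+y: clear; -y: clear; -z: clear

-y: ray from daughtercard(1, 0, 0) has no placed part ⇒ clear
+y: ray from daughtercard(1, 0, 0) has no placed part ⇒ clear
-z: ray from daughtercard(1, 0, 0) has no placed part ⇒ clear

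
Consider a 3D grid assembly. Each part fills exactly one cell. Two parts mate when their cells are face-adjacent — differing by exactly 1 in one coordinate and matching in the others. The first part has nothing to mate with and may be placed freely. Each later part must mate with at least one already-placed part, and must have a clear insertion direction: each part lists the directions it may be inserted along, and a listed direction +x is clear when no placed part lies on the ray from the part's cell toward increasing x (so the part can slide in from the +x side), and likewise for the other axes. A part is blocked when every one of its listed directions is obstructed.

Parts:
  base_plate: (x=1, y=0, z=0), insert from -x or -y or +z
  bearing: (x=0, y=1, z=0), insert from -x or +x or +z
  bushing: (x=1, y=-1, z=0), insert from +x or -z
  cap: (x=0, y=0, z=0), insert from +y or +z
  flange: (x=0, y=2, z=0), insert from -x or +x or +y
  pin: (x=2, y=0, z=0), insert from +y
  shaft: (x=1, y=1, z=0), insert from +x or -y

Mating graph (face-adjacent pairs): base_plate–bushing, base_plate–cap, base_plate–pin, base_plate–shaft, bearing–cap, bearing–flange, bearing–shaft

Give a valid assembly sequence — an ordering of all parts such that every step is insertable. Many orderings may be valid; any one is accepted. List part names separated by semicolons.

1. flange@(0, 2, 0) [-x clear] — {flange}
2. bearing@(0, 1, 0) [-x clear] — {bearing, flange}
3. cap@(0, 0, 0) [+z clear] — {bearing, cap, flange}
4. base_plate@(1, 0, 0) [-y clear] — {base_plate, bearing, cap, flange}
5. bushing@(1, -1, 0) [+x clear] — {base_plate, bearing, bushing, cap, flange}
6. pin@(2, 0, 0) [+y clear] — {base_plate, bearing, bushing, cap, flange, pin}
7. shaft@(1, 1, 0) [+x clear] — {base_plate, bearing, bushing, cap, flange, pin, shaft}

flange; bearing; cap; base_plate; bushing; pin; shaft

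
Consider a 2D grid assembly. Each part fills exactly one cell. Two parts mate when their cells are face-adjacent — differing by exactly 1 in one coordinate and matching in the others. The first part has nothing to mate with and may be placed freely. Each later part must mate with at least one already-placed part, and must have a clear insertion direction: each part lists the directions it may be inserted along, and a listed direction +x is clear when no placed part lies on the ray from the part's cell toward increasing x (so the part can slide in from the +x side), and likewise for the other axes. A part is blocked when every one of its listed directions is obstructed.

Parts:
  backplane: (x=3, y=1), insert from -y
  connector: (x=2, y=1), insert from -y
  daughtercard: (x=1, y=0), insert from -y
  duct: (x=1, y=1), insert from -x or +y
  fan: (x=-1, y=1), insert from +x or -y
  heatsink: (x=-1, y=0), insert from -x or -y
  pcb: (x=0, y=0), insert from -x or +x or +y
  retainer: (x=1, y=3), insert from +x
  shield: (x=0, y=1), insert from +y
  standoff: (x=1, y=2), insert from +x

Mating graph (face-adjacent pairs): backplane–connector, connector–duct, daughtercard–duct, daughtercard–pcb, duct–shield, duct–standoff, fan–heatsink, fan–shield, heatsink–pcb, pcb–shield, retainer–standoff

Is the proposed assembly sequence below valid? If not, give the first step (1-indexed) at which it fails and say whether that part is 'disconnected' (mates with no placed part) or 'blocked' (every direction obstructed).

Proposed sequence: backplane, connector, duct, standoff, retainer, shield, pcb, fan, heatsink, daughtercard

1. backplane@(3, 1) [-y clear] — {backplane}
2. connector@(2, 1) [-y clear] — {backplane, connector}
3. duct@(1, 1) [-x clear] — {backplane, connector, duct}
4. standoff@(1, 2) [+x clear] — {backplane, connector, duct, standoff}
5. retainer@(1, 3) [+x clear] — {backplane, connector, duct, retainer, standoff}
6. shield@(0, 1) [+y clear] — {backplane, connector, duct, retainer, shield, standoff}
7. pcb@(0, 0) [-x clear] — {backplane, connector, duct, pcb, retainer, shield, standoff}
8. fan@(-1, 1) [-y clear] — {backplane, connector, duct, fan, pcb, retainer, shield, standoff}
9. heatsink@(-1, 0) [-x clear] — {backplane, connector, duct, fan, heatsink, pcb, retainer, shield, standoff}
10. daughtercard@(1, 0) [-y clear] — {backplane, connector, daughtercard, duct, fan, heatsink, pcb, retainer, shield, standoff}

Valid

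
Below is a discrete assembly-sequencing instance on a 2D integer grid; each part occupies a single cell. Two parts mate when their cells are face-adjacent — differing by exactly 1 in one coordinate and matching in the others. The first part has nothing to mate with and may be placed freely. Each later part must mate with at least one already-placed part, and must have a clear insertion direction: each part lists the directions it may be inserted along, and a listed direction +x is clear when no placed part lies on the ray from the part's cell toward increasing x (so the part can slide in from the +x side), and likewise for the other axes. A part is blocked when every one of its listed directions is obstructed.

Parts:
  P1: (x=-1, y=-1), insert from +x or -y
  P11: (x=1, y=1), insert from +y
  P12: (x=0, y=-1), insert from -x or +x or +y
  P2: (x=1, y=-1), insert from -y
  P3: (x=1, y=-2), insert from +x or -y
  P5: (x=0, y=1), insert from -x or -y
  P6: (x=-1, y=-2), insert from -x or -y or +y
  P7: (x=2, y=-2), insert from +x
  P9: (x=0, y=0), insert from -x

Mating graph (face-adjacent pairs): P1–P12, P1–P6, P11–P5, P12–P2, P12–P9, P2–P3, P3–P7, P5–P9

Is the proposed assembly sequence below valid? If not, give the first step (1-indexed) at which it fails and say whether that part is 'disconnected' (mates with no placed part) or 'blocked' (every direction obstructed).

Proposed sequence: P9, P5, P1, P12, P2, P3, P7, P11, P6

Invalid at step 3 (disconnected)

1. P9@(0, 0) [-x clear] — {P9}
2. P5@(0, 1) [-x clear] — {P5, P9}
3. P1@(-1, -1) — no placed neighbour ⇒ disconnected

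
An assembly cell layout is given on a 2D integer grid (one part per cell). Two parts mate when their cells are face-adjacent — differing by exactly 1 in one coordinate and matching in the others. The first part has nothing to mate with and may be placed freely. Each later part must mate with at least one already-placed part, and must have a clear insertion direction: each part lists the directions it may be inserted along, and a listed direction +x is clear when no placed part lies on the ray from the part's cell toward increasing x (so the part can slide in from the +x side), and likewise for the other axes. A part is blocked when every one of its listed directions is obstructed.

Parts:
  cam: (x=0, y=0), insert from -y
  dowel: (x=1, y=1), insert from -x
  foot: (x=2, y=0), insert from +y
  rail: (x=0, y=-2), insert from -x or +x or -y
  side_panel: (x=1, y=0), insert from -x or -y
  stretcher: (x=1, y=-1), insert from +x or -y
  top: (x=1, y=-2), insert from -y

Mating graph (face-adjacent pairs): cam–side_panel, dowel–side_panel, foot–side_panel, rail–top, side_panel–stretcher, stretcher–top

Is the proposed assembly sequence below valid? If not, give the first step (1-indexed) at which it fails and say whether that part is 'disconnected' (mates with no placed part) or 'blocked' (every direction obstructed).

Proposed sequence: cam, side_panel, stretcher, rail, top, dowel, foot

Invalid at step 4 (disconnected)

1. cam@(0, 0) [-y clear] — {cam}
2. side_panel@(1, 0) [-y clear] — {cam, side_panel}
3. stretcher@(1, -1) [+x clear] — {cam, side_panel, stretcher}
4. rail@(0, -2) — no placed neighbour ⇒ disconnected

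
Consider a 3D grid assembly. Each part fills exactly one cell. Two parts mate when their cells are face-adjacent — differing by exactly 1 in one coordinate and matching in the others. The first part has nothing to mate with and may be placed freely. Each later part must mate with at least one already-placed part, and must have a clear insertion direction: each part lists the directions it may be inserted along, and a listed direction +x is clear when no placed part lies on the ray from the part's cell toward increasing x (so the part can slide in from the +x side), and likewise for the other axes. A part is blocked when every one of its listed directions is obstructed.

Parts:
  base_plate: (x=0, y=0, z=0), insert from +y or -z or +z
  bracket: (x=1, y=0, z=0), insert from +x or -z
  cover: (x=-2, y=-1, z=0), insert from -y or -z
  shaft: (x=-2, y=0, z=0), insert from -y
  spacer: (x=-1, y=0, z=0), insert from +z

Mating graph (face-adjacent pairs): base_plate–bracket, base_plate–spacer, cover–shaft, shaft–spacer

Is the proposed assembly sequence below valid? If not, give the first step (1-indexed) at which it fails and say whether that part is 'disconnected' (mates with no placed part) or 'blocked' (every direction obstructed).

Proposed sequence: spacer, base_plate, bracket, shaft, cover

1. spacer@(-1, 0, 0) [+z clear] — {spacer}
2. base_plate@(0, 0, 0) [+y clear] — {base_plate, spacer}
3. bracket@(1, 0, 0) [+x clear] — {base_plate, bracket, spacer}
4. shaft@(-2, 0, 0) [-y clear] — {base_plate, bracket, shaft, spacer}
5. cover@(-2, -1, 0) [-y clear] — {base_plate, bracket, cover, shaft, spacer}

Valid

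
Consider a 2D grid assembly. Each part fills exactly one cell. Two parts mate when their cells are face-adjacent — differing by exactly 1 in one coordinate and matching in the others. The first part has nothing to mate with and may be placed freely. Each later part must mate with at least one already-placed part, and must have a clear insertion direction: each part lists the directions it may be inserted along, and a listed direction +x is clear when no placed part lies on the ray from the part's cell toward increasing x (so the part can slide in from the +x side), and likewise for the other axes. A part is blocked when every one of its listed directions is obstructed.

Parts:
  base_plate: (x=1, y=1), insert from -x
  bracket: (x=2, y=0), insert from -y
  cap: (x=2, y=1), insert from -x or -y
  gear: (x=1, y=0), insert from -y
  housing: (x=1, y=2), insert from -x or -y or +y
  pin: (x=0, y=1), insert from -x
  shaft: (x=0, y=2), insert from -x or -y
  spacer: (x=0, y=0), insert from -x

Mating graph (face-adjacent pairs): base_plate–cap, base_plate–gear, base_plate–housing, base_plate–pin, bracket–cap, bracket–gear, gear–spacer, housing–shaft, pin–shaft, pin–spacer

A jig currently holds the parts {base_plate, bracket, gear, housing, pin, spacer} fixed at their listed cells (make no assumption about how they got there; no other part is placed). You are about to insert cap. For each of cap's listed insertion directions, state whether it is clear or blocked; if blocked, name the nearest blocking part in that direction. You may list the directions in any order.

-x: blocked by base_plate; -y: blocked by bracket

-x: nearest on ray is base_plate@(1, 1) ⇒ blocked
-y: nearest on ray is bracket@(2, 0) ⇒ blocked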